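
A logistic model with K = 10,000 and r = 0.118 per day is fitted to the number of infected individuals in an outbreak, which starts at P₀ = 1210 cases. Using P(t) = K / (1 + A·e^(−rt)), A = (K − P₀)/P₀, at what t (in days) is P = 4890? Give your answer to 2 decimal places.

A = (10000 − 1210)/1210 = 7.26446
4890 = 10000/(1 + 7.26446·e^(−0.118t)) → 1 + 7.26446·e^(−0.118t) = 2.04499
e^(−0.118t) = 0.14385 → t = ln(6.95171)/0.118 = 1.93899/0.118

t ≈ 16.43 days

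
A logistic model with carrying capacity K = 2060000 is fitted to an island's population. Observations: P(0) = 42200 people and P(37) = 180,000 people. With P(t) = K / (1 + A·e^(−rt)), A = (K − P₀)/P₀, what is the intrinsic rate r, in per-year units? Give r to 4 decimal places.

A = (2060000 − 42200)/42200 = 47.81517
180000 = 2060000/(1 + 47.81517·e^(−r·37)) → e^(−37r) = (11.44444 − 1)/47.81517 = 0.218434
r = −ln(0.218434)/37 = 1.52127/37

r ≈ 0.0411 per year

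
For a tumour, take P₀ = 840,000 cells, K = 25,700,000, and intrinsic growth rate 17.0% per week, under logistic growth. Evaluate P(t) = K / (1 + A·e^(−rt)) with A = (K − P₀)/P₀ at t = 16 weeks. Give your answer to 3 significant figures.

≈ 8,710,000 cells

A = (25700000 − 840000)/840000 = 29.59524
P(16) = 25700000 / (1 + 29.59524·e^(−0.17·16)) = 25700000 / (1 + 29.59524·0.065875)
= 25700000 / 2.94958 ≈ 8713107.75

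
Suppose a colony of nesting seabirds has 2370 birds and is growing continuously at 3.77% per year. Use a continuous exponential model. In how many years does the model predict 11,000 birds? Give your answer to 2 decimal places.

t ≈ 40.72 years

11000 = 2370 · e^(0.0377·t)
t = ln(11000/2370) / 0.0377 = ln(4.64135) / 0.0377 = 1.53501 / 0.0377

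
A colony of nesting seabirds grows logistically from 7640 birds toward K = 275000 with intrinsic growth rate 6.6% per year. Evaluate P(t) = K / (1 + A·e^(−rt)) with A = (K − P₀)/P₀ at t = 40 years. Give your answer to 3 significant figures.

≈ 78,600 birds

A = (275000 − 7640)/7640 = 34.99476
P(40) = 275000 / (1 + 34.99476·e^(−0.066·40)) = 275000 / (1 + 34.99476·0.071361)
= 275000 / 3.49727 ≈ 78632.74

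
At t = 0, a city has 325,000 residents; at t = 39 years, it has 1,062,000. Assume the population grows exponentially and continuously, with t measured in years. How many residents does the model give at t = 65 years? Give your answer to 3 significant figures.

r = ln(1062000/325000) / 39 ≈ 0.030361 per year
P(65) = 325000 · e^(0.030361·65) = 325000 · 7.19563 ≈ 2338578.51

≈ 2,340,000 residents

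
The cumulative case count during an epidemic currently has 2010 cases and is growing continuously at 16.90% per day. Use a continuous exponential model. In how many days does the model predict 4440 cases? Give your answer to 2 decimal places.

4440 = 2010 · e^(0.169·t)
t = ln(4440/2010) / 0.169 = ln(2.20896) / 0.169 = 0.79252 / 0.169

t ≈ 4.69 days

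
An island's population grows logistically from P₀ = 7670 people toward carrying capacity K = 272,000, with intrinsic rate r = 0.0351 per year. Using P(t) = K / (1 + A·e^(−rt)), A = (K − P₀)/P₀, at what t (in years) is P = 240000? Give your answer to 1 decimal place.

t ≈ 158.3 years

A = (272000 − 7670)/7670 = 34.46284
240000 = 272000/(1 + 34.46284·e^(−0.0351t)) → 1 + 34.46284·e^(−0.0351t) = 1.13333
e^(−0.0351t) = 0.003869 → t = ln(258.47132)/0.0351 = 5.55478/0.0351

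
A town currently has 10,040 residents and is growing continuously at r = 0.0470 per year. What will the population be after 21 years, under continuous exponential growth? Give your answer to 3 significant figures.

≈ 26,900 residents

P(21) = 10040 · e^(0.047·21) = 10040 · e^(0.987)
= 10040 · 2.68317 ≈ 26939.06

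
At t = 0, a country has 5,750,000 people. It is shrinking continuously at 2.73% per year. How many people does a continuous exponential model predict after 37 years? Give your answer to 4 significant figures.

P(37) = 5750000 · e^(-0.0273·37) = 5750000 · e^(-1.0101)
= 5750000 · 0.36418 ≈ 2094049.72

≈ 2,094,000 people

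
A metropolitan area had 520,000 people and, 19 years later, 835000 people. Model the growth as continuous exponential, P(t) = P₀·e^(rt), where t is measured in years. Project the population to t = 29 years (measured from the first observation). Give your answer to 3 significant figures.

≈ 1,070,000 people

r = ln(835000/520000) / 19 ≈ 0.024926 per year
P(29) = 520000 · e^(0.024926·29) = 520000 · 2.06033 ≈ 1071373.14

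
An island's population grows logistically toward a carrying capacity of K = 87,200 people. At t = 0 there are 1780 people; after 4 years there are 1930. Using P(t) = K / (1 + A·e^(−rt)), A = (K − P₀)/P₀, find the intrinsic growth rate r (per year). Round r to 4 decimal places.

A = (87200 − 1780)/1780 = 47.98876
1930 = 87200/(1 + 47.98876·e^(−r·4)) → e^(−4r) = (45.18135 − 1)/47.98876 = 0.92066
r = −ln(0.92066)/4 = 0.08266/4

r ≈ 0.0207 per year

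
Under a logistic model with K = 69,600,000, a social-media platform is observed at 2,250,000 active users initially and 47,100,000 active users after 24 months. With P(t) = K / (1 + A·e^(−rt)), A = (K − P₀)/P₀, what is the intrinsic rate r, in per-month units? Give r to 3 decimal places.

r ≈ 0.172 per month

A = (69600000 − 2250000)/2250000 = 29.93333
47100000 = 69600000/(1 + 29.93333·e^(−r·24)) → e^(−24r) = (1.47771 − 1)/29.93333 = 0.015959
r = −ln(0.015959)/24 = 4.13773/24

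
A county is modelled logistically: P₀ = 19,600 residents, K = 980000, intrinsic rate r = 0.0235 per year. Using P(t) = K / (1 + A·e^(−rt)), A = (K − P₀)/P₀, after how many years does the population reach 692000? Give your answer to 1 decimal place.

t ≈ 202.9 years

A = (980000 − 19600)/19600 = 49
692000 = 980000/(1 + 49·e^(−0.0235t)) → 1 + 49·e^(−0.0235t) = 1.41618
e^(−0.0235t) = 0.008494 → t = ln(117.73611)/0.0235 = 4.76845/0.0235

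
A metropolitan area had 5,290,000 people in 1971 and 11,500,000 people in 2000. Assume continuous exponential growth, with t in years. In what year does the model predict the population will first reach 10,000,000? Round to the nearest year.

r = ln(11500000/5290000) / 29 = 0.77653/29 ≈ 0.026777 per year
t = ln(10000000/5290000) / r = 0.63677/0.026777 ≈ 23.78 years after 1971

year 1995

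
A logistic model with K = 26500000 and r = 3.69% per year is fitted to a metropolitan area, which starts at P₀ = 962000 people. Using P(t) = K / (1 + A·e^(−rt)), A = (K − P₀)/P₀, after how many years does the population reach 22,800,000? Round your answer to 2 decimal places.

A = (26500000 − 962000)/962000 = 26.54678
22800000 = 26500000/(1 + 26.54678·e^(−0.0369t)) → 1 + 26.54678·e^(−0.0369t) = 1.16228
e^(−0.0369t) = 0.006113 → t = ln(163.58555)/0.0369 = 5.09734/0.0369

t ≈ 138.14 years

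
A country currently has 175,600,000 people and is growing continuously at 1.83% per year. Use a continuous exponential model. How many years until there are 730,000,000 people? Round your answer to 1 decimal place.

730000000 = 175600000 · e^(0.0183·t)
t = ln(730000000/175600000) / 0.0183 = ln(4.15718) / 0.0183 = 1.42484 / 0.0183

t ≈ 77.9 years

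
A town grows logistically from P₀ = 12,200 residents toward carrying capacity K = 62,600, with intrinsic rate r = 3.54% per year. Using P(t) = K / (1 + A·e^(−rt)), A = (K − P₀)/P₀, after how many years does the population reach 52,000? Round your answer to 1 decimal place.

A = (62600 − 12200)/12200 = 4.13115
52000 = 62600/(1 + 4.13115·e^(−0.0354t)) → 1 + 4.13115·e^(−0.0354t) = 1.20385
e^(−0.0354t) = 0.049344 → t = ln(20.26601)/0.0354 = 3.00894/0.0354

t ≈ 85.0 years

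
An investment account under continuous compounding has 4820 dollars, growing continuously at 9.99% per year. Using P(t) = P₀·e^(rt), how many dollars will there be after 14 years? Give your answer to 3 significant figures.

P(14) = 4820 · e^(0.0999·14) = 4820 · e^(1.3986)
= 4820 · 4.04953 ≈ 19518.72

≈ 19,500 dollars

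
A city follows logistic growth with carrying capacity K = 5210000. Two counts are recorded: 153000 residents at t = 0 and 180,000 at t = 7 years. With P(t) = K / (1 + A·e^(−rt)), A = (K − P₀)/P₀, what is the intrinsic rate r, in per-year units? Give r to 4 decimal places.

r ≈ 0.0240 per year

A = (5210000 − 153000)/153000 = 33.05229
180000 = 5210000/(1 + 33.05229·e^(−r·7)) → e^(−7r) = (28.94444 − 1)/33.05229 = 0.845462
r = −ln(0.845462)/7 = 0.16787/7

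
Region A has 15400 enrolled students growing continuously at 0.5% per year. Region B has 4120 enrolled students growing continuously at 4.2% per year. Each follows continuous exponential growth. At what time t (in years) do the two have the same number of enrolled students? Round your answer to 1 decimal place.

15400·e^(0.005t) = 4120·e^(0.042t)
15400/4120 = e^((0.042 − 0.005)t) → ln(3.73786) = 0.037·t
t = 1.31851 / 0.037

t ≈ 35.6 years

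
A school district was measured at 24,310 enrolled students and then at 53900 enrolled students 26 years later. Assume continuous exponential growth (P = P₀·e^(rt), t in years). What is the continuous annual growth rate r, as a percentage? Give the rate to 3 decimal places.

r ≈ 3.062% per year

53900 = 24310 · e^(r·26)
e^(26r) = 53900/24310 = 2.21719
r = ln(2.21719) / 26 = 0.79624 / 26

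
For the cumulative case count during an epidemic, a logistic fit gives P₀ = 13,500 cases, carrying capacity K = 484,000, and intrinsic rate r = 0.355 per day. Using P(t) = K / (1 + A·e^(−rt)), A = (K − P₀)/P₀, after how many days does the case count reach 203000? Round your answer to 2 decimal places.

A = (484000 − 13500)/13500 = 34.85185
203000 = 484000/(1 + 34.85185·e^(−0.355t)) → 1 + 34.85185·e^(−0.355t) = 2.38424
e^(−0.355t) = 0.039718 → t = ln(25.17767)/0.355 = 3.22596/0.355

t ≈ 9.09 days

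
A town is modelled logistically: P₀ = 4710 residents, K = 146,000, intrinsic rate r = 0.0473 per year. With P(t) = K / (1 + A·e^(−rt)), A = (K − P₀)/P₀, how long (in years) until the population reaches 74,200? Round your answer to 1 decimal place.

t ≈ 72.6 years

A = (146000 − 4710)/4710 = 29.99788
74200 = 146000/(1 + 29.99788·e^(−0.0473t)) → 1 + 29.99788·e^(−0.0473t) = 1.96765
e^(−0.0473t) = 0.032257 → t = ln(31.00059)/0.0473 = 3.43401/0.0473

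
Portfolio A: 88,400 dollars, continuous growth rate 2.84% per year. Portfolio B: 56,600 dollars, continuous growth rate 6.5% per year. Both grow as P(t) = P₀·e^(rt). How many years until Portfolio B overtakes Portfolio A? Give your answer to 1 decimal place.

t ≈ 12.2 years

88400·e^(0.0284t) = 56600·e^(0.065t)
88400/56600 = e^((0.065 − 0.0284)t) → ln(1.56184) = 0.0366·t
t = 0.44586 / 0.0366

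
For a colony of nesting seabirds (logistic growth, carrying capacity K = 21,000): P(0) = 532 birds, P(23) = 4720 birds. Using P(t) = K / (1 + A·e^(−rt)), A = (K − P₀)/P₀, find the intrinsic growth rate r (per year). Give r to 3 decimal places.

A = (21000 − 532)/532 = 38.47368
4720 = 21000/(1 + 38.47368·e^(−r·23)) → e^(−23r) = (4.44915 − 1)/38.47368 = 0.08965
r = −ln(0.08965)/23 = 2.41185/23

r ≈ 0.105 per year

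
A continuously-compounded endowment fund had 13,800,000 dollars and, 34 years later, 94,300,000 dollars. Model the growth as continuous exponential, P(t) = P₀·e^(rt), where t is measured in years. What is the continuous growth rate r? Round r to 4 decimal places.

r ≈ 0.0565 per year

94300000 = 13800000 · e^(r·34)
e^(34r) = 94300000/13800000 = 6.83333
r = ln(6.83333) / 34 = 1.92181 / 34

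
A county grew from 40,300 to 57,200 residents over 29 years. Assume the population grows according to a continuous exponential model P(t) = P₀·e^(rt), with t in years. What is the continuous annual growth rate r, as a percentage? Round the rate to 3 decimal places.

r ≈ 1.208% per year

57200 = 40300 · e^(r·29)
e^(29r) = 57200/40300 = 1.41935
r = ln(1.41935) / 29 = 0.3502 / 29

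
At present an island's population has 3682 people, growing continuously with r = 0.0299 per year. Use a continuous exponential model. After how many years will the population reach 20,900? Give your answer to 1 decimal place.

t ≈ 58.1 years

20900 = 3682 · e^(0.0299·t)
t = ln(20900/3682) / 0.0299 = ln(5.67626) / 0.0299 = 1.73629 / 0.0299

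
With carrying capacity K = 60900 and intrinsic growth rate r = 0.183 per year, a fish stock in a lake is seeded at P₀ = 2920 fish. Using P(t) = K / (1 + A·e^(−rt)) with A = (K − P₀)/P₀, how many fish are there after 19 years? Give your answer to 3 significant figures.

≈ 37,700 fish

A = (60900 − 2920)/2920 = 19.85616
P(19) = 60900 / (1 + 19.85616·e^(−0.183·19)) = 60900 / (1 + 19.85616·0.0309)
= 60900 / 1.61355 ≈ 37742.75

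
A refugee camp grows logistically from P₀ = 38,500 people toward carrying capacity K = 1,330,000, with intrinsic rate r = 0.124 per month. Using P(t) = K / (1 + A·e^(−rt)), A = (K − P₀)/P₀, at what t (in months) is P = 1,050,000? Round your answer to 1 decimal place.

t ≈ 39.0 months

A = (1330000 − 38500)/38500 = 33.54545
1050000 = 1330000/(1 + 33.54545·e^(−0.124t)) → 1 + 33.54545·e^(−0.124t) = 1.26667
e^(−0.124t) = 0.007949 → t = ln(125.79545)/0.124 = 4.83466/0.124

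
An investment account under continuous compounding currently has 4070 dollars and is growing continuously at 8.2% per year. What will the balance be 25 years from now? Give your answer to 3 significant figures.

P(25) = 4070 · e^(0.082·25) = 4070 · e^(2.05)
= 4070 · 7.7679 ≈ 31615.36

≈ 31,600 dollars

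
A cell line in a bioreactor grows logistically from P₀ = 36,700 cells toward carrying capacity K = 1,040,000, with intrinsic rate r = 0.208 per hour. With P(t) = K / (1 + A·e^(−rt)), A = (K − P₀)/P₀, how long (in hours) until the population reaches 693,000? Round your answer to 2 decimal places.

A = (1040000 − 36700)/36700 = 27.33787
693000 = 1040000/(1 + 27.33787·e^(−0.208t)) → 1 + 27.33787·e^(−0.208t) = 1.50072
e^(−0.208t) = 0.018316 → t = ln(54.59697)/0.208 = 3.99998/0.208

t ≈ 19.23 hours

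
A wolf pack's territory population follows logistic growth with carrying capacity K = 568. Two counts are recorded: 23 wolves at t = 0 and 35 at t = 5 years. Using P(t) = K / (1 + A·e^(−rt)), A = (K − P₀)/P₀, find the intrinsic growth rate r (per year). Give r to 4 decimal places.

A = (568 − 23)/23 = 23.69565
35 = 568/(1 + 23.69565·e^(−r·5)) → e^(−5r) = (16.22857 − 1)/23.69565 = 0.642674
r = −ln(0.642674)/5 = 0.44212/5

r ≈ 0.0884 per year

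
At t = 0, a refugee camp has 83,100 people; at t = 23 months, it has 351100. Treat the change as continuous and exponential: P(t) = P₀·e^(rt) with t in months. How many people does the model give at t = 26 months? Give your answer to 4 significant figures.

r = ln(351100/83100) / 23 ≈ 0.062653 per month
P(26) = 83100 · e^(0.062653·26) = 83100 · 5.0987 ≈ 423702.28

≈ 423,700 people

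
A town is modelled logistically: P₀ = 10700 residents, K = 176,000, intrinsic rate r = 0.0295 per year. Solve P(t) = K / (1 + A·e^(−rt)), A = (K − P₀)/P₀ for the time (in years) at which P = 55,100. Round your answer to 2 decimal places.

t ≈ 66.16 years

A = (176000 − 10700)/10700 = 15.4486
55100 = 176000/(1 + 15.4486·e^(−0.0295t)) → 1 + 15.4486·e^(−0.0295t) = 3.19419
e^(−0.0295t) = 0.142032 → t = ln(7.04068)/0.0295 = 1.9517/0.0295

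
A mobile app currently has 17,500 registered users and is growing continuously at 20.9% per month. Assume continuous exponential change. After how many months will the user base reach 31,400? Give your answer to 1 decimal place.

t ≈ 2.8 months

31400 = 17500 · e^(0.209·t)
t = ln(31400/17500) / 0.209 = ln(1.79429) / 0.209 = 0.58461 / 0.209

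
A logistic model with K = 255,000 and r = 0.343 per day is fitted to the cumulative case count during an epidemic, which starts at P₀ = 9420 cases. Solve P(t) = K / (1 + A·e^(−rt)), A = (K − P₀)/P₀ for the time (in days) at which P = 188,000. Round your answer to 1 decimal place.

t ≈ 12.5 days

A = (255000 − 9420)/9420 = 26.07006
188000 = 255000/(1 + 26.07006·e^(−0.343t)) → 1 + 26.07006·e^(−0.343t) = 1.35638
e^(−0.343t) = 0.01367 → t = ln(73.15182)/0.343 = 4.29254/0.343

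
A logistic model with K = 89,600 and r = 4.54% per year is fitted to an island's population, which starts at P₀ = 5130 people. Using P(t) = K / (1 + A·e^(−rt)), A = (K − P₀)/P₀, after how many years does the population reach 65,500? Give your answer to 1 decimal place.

A = (89600 − 5130)/5130 = 16.46589
65500 = 89600/(1 + 16.46589·e^(−0.0454t)) → 1 + 16.46589·e^(−0.0454t) = 1.36794
e^(−0.0454t) = 0.022346 → t = ln(44.75168)/0.0454 = 3.80113/0.0454

t ≈ 83.7 years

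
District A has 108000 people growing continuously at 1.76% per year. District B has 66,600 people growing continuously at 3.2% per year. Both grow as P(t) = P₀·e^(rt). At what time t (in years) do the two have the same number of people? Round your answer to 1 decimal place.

108000·e^(0.0176t) = 66600·e^(0.032t)
108000/66600 = e^((0.032 − 0.0176)t) → ln(1.62162) = 0.0144·t
t = 0.48343 / 0.0144

t ≈ 33.6 years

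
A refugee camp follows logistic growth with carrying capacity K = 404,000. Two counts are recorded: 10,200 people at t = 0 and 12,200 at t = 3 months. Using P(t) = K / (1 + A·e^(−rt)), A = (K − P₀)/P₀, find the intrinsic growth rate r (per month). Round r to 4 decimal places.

A = (404000 − 10200)/10200 = 38.60784
12200 = 404000/(1 + 38.60784·e^(−r·3)) → e^(−3r) = (33.11475 − 1)/38.60784 = 0.831819
r = −ln(0.831819)/3 = 0.18414/3

r ≈ 0.0614 per month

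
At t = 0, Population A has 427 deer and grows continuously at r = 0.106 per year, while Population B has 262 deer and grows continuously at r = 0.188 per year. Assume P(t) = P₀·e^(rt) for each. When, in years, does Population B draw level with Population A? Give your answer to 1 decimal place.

t ≈ 6.0 years

427·e^(0.106t) = 262·e^(0.188t)
427/262 = e^((0.188 − 0.106)t) → ln(1.62977) = 0.082·t
t = 0.48844 / 0.082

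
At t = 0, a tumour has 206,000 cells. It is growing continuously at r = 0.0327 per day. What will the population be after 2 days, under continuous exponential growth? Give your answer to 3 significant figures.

≈ 220,000 cells

P(2) = 206000 · e^(0.0327·2) = 206000 · e^(0.0654)
= 206000 · 1.06759 ≈ 219922.71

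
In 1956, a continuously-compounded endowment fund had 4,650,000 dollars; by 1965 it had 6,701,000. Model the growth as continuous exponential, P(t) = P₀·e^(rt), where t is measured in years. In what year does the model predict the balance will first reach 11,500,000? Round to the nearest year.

r = ln(6701000/4650000) / 9 = 0.36539/9 ≈ 0.040599 per year
t = ln(11500000/4650000) / r = 0.90548/0.040599 ≈ 22.3 years after 1956

year 1978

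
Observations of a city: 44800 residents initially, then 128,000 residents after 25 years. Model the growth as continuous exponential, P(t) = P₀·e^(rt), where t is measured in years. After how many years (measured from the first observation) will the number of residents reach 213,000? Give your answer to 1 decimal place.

t ≈ 37.1 years

r = ln(128000/44800) / 25 ≈ 0.041993 per year
t = ln(213000/44800) / r = 1.55908 / 0.041993 ≈ 37.127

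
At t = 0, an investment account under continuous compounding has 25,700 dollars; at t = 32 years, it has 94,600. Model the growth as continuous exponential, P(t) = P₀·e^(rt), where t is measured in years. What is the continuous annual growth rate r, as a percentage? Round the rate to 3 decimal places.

r ≈ 4.072% per year

94600 = 25700 · e^(r·32)
e^(32r) = 94600/25700 = 3.68093
r = ln(3.68093) / 32 = 1.30317 / 32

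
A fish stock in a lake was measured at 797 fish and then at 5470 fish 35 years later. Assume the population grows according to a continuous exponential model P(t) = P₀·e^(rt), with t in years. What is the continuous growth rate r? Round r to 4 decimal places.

5470 = 797 · e^(r·35)
e^(35r) = 5470/797 = 6.86324
r = ln(6.86324) / 35 = 1.92618 / 35

r ≈ 0.0550 per year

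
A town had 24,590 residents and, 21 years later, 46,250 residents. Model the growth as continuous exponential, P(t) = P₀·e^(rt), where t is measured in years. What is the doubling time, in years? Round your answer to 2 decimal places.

r = ln(46250/24590) / 21 = ln(1.88085) / 21 ≈ 0.030082 per year
doubling time = ln 2 / |r| = 0.69315 / 0.030082

doubling time ≈ 23.04 years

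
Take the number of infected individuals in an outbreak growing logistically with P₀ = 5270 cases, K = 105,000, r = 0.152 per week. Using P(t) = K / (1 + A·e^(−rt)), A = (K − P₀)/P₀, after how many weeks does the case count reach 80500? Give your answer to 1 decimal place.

A = (105000 − 5270)/5270 = 18.9241
80500 = 105000/(1 + 18.9241·e^(−0.152t)) → 1 + 18.9241·e^(−0.152t) = 1.30435
e^(−0.152t) = 0.016083 → t = ln(62.17918)/0.152 = 4.13002/0.152

t ≈ 27.2 weeks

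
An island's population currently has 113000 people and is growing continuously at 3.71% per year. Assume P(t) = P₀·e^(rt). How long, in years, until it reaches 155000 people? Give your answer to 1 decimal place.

t ≈ 8.5 years

155000 = 113000 · e^(0.0371·t)
t = ln(155000/113000) / 0.0371 = ln(1.37168) / 0.0371 = 0.31604 / 0.0371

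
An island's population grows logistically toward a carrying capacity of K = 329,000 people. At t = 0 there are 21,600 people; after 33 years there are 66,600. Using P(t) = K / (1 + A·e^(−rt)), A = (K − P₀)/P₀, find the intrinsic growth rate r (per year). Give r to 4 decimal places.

A = (329000 − 21600)/21600 = 14.23148
66600 = 329000/(1 + 14.23148·e^(−r·33)) → e^(−33r) = (4.93994 − 1)/14.23148 = 0.276847
r = −ln(0.276847)/33 = 1.28429/33

r ≈ 0.0389 per year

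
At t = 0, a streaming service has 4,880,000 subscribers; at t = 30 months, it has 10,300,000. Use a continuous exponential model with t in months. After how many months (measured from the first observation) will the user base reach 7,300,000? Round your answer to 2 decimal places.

t ≈ 16.17 months

r = ln(10300000/4880000) / 30 ≈ 0.0249 per month
t = ln(7300000/4880000) / r = 0.40273 / 0.0249 ≈ 16.174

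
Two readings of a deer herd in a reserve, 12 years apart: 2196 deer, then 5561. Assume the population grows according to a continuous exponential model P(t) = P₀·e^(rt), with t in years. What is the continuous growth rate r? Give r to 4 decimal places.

5561 = 2196 · e^(r·12)
e^(12r) = 5561/2196 = 2.53233
r = ln(2.53233) / 12 = 0.92914 / 12

r ≈ 0.0774 per year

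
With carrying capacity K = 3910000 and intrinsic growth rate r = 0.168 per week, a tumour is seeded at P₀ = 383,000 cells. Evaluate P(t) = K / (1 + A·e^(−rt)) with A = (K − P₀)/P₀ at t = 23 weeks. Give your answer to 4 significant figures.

A = (3910000 − 383000)/383000 = 9.20888
P(23) = 3910000 / (1 + 9.20888·e^(−0.168·23)) = 3910000 / (1 + 9.20888·0.020984)
= 3910000 / 1.19324 ≈ 3276797.76

≈ 3,277,000 cells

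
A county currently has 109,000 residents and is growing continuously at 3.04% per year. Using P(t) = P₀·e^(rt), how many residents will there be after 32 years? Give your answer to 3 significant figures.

P(32) = 109000 · e^(0.0304·32) = 109000 · e^(0.9728)
= 109000 · 2.64534 ≈ 288342.17

≈ 288,000 residents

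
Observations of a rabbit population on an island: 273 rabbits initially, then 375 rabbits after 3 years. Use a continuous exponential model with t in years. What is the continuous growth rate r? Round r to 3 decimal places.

375 = 273 · e^(r·3)
e^(3r) = 375/273 = 1.37363
r = ln(1.37363) / 3 = 0.31745 / 3

r ≈ 0.106 per year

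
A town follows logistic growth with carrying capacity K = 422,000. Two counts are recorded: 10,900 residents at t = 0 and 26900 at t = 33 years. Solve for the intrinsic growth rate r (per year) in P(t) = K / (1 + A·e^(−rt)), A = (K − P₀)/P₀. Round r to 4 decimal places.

A = (422000 − 10900)/10900 = 37.7156
26900 = 422000/(1 + 37.7156·e^(−r·33)) → e^(−33r) = (15.68773 − 1)/37.7156 = 0.389434
r = −ln(0.389434)/33 = 0.94306/33

r ≈ 0.0286 per year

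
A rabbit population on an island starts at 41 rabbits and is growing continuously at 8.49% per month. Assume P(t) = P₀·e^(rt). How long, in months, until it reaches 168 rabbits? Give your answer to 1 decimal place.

168 = 41 · e^(0.0849·t)
t = ln(168/41) / 0.0849 = ln(4.09756) / 0.0849 = 1.41039 / 0.0849

t ≈ 16.6 months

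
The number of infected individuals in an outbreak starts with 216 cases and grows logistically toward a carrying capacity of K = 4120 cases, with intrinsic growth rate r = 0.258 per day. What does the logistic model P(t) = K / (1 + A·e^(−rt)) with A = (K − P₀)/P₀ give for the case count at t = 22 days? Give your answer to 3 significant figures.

≈ 3,880 cases

A = (4120 − 216)/216 = 18.07407
P(22) = 4120 / (1 + 18.07407·e^(−0.258·22)) = 4120 / (1 + 18.07407·0.003427)
= 4120 / 1.06194 ≈ 3879.68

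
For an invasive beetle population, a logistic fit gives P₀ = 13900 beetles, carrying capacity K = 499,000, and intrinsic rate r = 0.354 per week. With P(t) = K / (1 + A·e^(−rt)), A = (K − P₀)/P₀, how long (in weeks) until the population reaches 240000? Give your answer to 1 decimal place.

A = (499000 − 13900)/13900 = 34.89928
240000 = 499000/(1 + 34.89928·e^(−0.354t)) → 1 + 34.89928·e^(−0.354t) = 2.07917
e^(−0.354t) = 0.030922 → t = ln(32.3391)/0.354 = 3.47628/0.354

t ≈ 9.8 weeks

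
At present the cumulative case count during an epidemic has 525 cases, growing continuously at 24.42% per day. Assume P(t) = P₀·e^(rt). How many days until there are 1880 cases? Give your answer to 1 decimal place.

1880 = 525 · e^(0.2442·t)
t = ln(1880/525) / 0.2442 = ln(3.58095) / 0.2442 = 1.27563 / 0.2442

t ≈ 5.2 days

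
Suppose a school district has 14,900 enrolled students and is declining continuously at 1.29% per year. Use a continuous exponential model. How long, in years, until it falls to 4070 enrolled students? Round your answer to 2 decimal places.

4070 = 14900 · e^(-0.0129·t)
t = ln(4070/14900) / -0.0129 = ln(0.27315) / -0.0129 = -1.29772 / -0.0129

t ≈ 100.60 years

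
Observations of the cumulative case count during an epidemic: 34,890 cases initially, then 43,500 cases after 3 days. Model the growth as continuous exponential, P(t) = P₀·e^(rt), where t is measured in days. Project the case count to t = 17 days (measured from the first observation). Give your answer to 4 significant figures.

r = ln(43500/34890) / 3 ≈ 0.07352 per day
P(17) = 34890 · e^(0.07352·17) = 34890 · 3.4898 ≈ 121759.05

≈ 121,800 cases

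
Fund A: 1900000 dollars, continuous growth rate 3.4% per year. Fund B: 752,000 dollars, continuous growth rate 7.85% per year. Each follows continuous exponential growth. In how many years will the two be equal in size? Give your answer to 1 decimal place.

1900000·e^(0.034t) = 752000·e^(0.0785t)
1900000/752000 = e^((0.0785 − 0.034)t) → ln(2.5266) = 0.0445·t
t = 0.92687 / 0.0445

t ≈ 20.8 years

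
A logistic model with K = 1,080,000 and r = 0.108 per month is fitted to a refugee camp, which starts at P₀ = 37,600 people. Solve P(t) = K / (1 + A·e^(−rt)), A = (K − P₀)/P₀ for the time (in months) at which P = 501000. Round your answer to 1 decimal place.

t ≈ 29.4 months

A = (1080000 − 37600)/37600 = 27.7234
501000 = 1080000/(1 + 27.7234·e^(−0.108t)) → 1 + 27.7234·e^(−0.108t) = 2.15569
e^(−0.108t) = 0.041686 → t = ln(23.98865)/0.108 = 3.17758/0.108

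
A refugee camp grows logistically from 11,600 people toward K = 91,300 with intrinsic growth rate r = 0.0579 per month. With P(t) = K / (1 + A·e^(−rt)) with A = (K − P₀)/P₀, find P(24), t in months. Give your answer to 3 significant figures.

A = (91300 − 11600)/11600 = 6.87069
P(24) = 91300 / (1 + 6.87069·e^(−0.0579·24)) = 91300 / (1 + 6.87069·0.249175)
= 91300 / 2.712 ≈ 33665.14

≈ 33,700 people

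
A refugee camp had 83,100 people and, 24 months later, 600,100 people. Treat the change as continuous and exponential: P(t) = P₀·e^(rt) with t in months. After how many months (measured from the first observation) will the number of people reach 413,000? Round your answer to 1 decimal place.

r = ln(600100/83100) / 24 ≈ 0.082377 per month
t = ln(413000/83100) / r = 1.6034 / 0.082377 ≈ 19.464

t ≈ 19.5 months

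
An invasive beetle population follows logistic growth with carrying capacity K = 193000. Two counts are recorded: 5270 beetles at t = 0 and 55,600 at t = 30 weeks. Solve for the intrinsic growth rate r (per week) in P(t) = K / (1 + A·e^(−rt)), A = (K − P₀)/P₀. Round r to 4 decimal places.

r ≈ 0.0889 per week

A = (193000 − 5270)/5270 = 35.62239
55600 = 193000/(1 + 35.62239·e^(−r·30)) → e^(−30r) = (3.47122 − 1)/35.62239 = 0.069373
r = −ln(0.069373)/30 = 2.66826/30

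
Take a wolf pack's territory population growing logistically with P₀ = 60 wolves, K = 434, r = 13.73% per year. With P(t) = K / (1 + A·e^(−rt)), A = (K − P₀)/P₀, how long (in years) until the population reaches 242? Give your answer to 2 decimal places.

A = (434 − 60)/60 = 6.23333
242 = 434/(1 + 6.23333·e^(−0.1373t)) → 1 + 6.23333·e^(−0.1373t) = 1.79339
e^(−0.1373t) = 0.127282 → t = ln(7.8566)/0.1373 = 2.06135/0.1373

t ≈ 15.01 years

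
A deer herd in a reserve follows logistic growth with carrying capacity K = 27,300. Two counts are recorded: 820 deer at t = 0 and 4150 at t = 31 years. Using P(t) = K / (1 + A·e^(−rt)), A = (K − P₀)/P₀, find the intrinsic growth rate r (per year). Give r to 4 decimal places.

A = (27300 − 820)/820 = 32.29268
4150 = 27300/(1 + 32.29268·e^(−r·31)) → e^(−31r) = (6.57831 − 1)/32.29268 = 0.172742
r = −ln(0.172742)/31 = 1.75595/31

r ≈ 0.0566 per year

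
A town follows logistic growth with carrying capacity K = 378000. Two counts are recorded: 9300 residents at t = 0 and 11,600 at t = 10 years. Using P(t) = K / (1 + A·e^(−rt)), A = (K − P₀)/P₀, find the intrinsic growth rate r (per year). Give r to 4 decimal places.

A = (378000 − 9300)/9300 = 39.64516
11600 = 378000/(1 + 39.64516·e^(−r·10)) → e^(−10r) = (32.58621 − 1)/39.64516 = 0.796723
r = −ln(0.796723)/10 = 0.22725/10

r ≈ 0.0227 per year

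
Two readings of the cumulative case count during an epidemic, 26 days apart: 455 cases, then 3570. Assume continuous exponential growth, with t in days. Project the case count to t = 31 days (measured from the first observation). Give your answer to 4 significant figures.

≈ 5,305 cases

r = ln(3570/455) / 26 ≈ 0.079232 per day
P(31) = 455 · e^(0.079232·31) = 455 · 11.66021 ≈ 5305.39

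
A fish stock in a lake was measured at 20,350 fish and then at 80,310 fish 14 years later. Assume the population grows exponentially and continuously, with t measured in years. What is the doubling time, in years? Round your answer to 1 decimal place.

doubling time ≈ 7.1 years

r = ln(80310/20350) / 14 = ln(3.94644) / 14 ≈ 0.098058 per year
doubling time = ln 2 / |r| = 0.69315 / 0.098058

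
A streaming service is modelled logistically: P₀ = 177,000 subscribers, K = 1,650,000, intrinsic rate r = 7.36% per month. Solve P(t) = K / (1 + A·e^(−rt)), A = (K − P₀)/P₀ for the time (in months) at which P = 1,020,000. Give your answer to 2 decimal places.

A = (1650000 − 177000)/177000 = 8.32203
1020000 = 1650000/(1 + 8.32203·e^(−0.0736t)) → 1 + 8.32203·e^(−0.0736t) = 1.61765
e^(−0.0736t) = 0.074218 → t = ln(13.47377)/0.0736 = 2.60074/0.0736

t ≈ 35.34 months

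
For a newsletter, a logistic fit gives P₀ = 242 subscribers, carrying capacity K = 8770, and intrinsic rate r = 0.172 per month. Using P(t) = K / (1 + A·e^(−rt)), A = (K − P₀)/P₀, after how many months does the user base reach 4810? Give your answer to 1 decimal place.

A = (8770 − 242)/242 = 35.23967
4810 = 8770/(1 + 35.23967·e^(−0.172t)) → 1 + 35.23967·e^(−0.172t) = 1.82328
e^(−0.172t) = 0.023362 → t = ln(42.80374)/0.172 = 3.75663/0.172

t ≈ 21.8 months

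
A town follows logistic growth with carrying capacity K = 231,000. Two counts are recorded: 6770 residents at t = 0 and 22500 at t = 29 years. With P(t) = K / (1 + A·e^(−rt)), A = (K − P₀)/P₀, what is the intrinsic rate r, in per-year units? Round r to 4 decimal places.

r ≈ 0.0439 per year

A = (231000 − 6770)/6770 = 33.12112
22500 = 231000/(1 + 33.12112·e^(−r·29)) → e^(−29r) = (10.26667 − 1)/33.12112 = 0.279781
r = −ln(0.279781)/29 = 1.27375/29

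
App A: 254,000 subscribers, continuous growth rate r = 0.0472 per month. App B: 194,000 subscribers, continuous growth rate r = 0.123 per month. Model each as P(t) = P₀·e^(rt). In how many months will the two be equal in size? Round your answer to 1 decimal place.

t ≈ 3.6 months

254000·e^(0.0472t) = 194000·e^(0.123t)
254000/194000 = e^((0.123 − 0.0472)t) → ln(1.30928) = 0.0758·t
t = 0.26948 / 0.0758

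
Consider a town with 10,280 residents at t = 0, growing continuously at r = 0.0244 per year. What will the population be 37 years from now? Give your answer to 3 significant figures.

≈ 25,400 residents

P(37) = 10280 · e^(0.0244·37) = 10280 · e^(0.9028)
= 10280 · 2.4665 ≈ 25355.62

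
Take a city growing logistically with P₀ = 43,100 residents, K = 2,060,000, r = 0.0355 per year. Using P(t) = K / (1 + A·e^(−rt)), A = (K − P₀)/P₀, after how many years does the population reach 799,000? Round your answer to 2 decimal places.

A = (2060000 − 43100)/43100 = 46.79582
799000 = 2060000/(1 + 46.79582·e^(−0.0355t)) → 1 + 46.79582·e^(−0.0355t) = 2.57822
e^(−0.0355t) = 0.033726 → t = ln(29.65096)/0.0355 = 3.38949/0.0355

t ≈ 95.48 years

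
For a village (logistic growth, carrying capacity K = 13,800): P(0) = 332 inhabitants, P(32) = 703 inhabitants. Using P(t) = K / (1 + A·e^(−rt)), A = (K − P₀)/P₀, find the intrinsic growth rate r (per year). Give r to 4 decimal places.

A = (13800 − 332)/332 = 40.56627
703 = 13800/(1 + 40.56627·e^(−r·32)) → e^(−32r) = (19.63016 − 1)/40.56627 = 0.459252
r = −ln(0.459252)/32 = 0.77816/32

r ≈ 0.0243 per year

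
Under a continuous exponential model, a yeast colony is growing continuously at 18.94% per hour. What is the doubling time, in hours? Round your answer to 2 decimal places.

doubling time = ln(2) / |r| = 0.69315 / 0.1894

doubling time ≈ 3.66 hours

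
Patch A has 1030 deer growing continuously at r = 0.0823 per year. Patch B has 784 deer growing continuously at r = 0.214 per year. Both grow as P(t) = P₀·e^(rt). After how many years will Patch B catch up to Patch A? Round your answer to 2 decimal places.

t ≈ 2.07 years

1030·e^(0.0823t) = 784·e^(0.214t)
1030/784 = e^((0.214 − 0.0823)t) → ln(1.31378) = 0.1317·t
t = 0.27291 / 0.1317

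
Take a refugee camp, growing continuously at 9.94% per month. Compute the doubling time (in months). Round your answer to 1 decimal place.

doubling time = ln(2) / |r| = 0.69315 / 0.0994

doubling time ≈ 7.0 months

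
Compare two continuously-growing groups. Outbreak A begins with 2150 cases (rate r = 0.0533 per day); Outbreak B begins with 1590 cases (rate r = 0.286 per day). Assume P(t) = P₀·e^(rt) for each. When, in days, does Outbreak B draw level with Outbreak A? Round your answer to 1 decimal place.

2150·e^(0.0533t) = 1590·e^(0.286t)
2150/1590 = e^((0.286 − 0.0533)t) → ln(1.3522) = 0.2327·t
t = 0.30173 / 0.2327

t ≈ 1.3 days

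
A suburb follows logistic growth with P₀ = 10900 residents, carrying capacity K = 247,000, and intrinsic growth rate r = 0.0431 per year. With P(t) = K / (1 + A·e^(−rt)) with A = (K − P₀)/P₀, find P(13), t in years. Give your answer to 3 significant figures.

≈ 18,500 residents

A = (247000 − 10900)/10900 = 21.66055
P(13) = 247000 / (1 + 21.66055·e^(−0.0431·13)) = 247000 / (1 + 21.66055·0.571038)
= 247000 / 13.36899 ≈ 18475.59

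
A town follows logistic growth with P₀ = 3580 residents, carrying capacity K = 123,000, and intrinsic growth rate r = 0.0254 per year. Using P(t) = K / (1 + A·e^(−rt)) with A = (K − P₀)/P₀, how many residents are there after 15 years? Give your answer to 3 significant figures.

≈ 5,170 residents

A = (123000 − 3580)/3580 = 33.35754
P(15) = 123000 / (1 + 33.35754·e^(−0.0254·15)) = 123000 / (1 + 33.35754·0.683178)
= 123000 / 23.78914 ≈ 5170.43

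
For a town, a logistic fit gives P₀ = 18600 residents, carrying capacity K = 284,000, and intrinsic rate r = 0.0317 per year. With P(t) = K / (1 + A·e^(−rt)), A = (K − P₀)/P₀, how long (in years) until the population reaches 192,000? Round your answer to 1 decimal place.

t ≈ 107.1 years

A = (284000 − 18600)/18600 = 14.26882
192000 = 284000/(1 + 14.26882·e^(−0.0317t)) → 1 + 14.26882·e^(−0.0317t) = 1.47917
e^(−0.0317t) = 0.033581 → t = ln(29.7784)/0.0317 = 3.39378/0.0317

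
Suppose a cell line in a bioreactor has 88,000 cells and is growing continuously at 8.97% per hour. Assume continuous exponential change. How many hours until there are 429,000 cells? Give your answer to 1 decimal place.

t ≈ 17.7 hours

429000 = 88000 · e^(0.0897·t)
t = ln(429000/88000) / 0.0897 = ln(4.875) / 0.0897 = 1.58412 / 0.0897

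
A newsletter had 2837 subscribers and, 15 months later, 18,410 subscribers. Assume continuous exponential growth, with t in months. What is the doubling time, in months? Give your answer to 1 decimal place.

doubling time ≈ 5.6 months

r = ln(18410/2837) / 15 = ln(6.48925) / 15 ≈ 0.124676 per month
doubling time = ln 2 / |r| = 0.69315 / 0.124676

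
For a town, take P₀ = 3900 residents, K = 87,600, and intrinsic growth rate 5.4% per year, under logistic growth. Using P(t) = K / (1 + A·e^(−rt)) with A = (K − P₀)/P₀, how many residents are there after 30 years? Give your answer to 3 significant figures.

A = (87600 − 3900)/3900 = 21.46154
P(30) = 87600 / (1 + 21.46154·e^(−0.054·30)) = 87600 / (1 + 21.46154·0.197899)
= 87600 / 5.24721 ≈ 16694.58

≈ 16,700 residents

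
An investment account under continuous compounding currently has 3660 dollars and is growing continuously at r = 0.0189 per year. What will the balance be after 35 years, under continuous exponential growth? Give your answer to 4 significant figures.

≈ 7,092 dollars

P(35) = 3660 · e^(0.0189·35) = 3660 · e^(0.6615)
= 3660 · 1.9377 ≈ 7091.97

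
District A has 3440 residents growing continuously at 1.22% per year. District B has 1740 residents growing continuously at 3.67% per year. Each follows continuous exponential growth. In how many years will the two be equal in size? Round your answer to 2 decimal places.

t ≈ 27.82 years

3440·e^(0.0122t) = 1740·e^(0.0367t)
3440/1740 = e^((0.0367 − 0.0122)t) → ln(1.97701) = 0.0245·t
t = 0.68159 / 0.0245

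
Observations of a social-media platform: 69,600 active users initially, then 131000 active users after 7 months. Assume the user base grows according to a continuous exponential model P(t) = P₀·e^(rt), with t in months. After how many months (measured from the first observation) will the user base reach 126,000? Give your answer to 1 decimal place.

t ≈ 6.6 months

r = ln(131000/69600) / 7 ≈ 0.090348 per month
t = ln(126000/69600) / r = 0.59352 / 0.090348 ≈ 6.569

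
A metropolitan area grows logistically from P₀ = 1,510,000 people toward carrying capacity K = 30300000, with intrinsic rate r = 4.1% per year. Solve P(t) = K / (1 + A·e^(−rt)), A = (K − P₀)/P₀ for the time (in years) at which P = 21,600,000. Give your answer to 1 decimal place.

t ≈ 94.1 years

A = (30300000 − 1510000)/1510000 = 19.06623
21600000 = 30300000/(1 + 19.06623·e^(−0.041t)) → 1 + 19.06623·e^(−0.041t) = 1.40278
e^(−0.041t) = 0.021125 → t = ln(47.33683)/0.041 = 3.85729/0.041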